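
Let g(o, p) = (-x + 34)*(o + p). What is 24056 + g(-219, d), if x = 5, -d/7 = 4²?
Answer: 14457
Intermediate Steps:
d = -112 (d = -7*4² = -7*16 = -112)
g(o, p) = 29*o + 29*p (g(o, p) = (-1*5 + 34)*(o + p) = (-5 + 34)*(o + p) = 29*(o + p) = 29*o + 29*p)
24056 + g(-219, d) = 24056 + (29*(-219) + 29*(-112)) = 24056 + (-6351 - 3248) = 24056 - 9599 = 14457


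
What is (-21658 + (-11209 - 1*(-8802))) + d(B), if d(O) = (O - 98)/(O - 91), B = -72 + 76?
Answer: -2093561/87 ≈ -24064.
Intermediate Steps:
B = 4
d(O) = (-98 + O)/(-91 + O)
(-21658 + (-11209 - 1*(-8802))) + d(B) = (-21658 + (-11209 - 1*(-8802))) + (-98 + 4)/(-91 + 4) = (-21658 + (-11209 + 8802)) - 94/(-87) = (-21658 - 2407) - 1/87*(-94) = -24065 + 94/87 = -2093561/87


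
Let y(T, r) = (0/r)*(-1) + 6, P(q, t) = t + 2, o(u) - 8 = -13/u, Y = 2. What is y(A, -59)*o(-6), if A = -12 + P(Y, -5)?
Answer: 61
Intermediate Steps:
o(u) = 8 - 13/u
P(q, t) = 2 + t
A = -15 (A = -12 + (2 - 5) = -12 - 3 = -15)
y(T, r) = 6 (y(T, r) = 0*(-1) + 6 = 0 + 6 = 6)
y(A, -59)*o(-6) = 6*(8 - 13/(-6)) = 6*(8 - 13*(-1/6)) = 6*(8 + 13/6) = 6*(61/6) = 61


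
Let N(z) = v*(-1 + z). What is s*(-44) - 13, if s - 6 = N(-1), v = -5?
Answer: -717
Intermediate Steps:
N(z) = 5 - 5*z (N(z) = -5*(-1 + z) = 5 - 5*z)
s = 16 (s = 6 + (5 - 5*(-1)) = 6 + (5 + 5) = 6 + 10 = 16)
s*(-44) - 13 = 16*(-44) - 13 = -704 - 13 = -717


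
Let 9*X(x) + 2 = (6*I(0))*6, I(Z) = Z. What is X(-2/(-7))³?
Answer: -8/729 ≈ -0.010974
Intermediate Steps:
X(x) = -2/9 (X(x) = -2/9 + ((6*0)*6)/9 = -2/9 + (0*6)/9 = -2/9 + (⅑)*0 = -2/9 + 0 = -2/9)
X(-2/(-7))³ = (-2/9)³ = -8/729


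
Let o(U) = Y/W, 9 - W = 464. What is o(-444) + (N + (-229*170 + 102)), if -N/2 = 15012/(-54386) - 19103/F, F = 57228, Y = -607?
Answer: -13745595151031381/354035728410 ≈ -38825.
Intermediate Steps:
W = -455 (W = 9 - 1*464 = 9 - 464 = -455)
N = 949021247/778100502 (N = -2*(15012/(-54386) - 19103/57228) = -2*(15012*(-1/54386) - 19103*1/57228) = -2*(-7506/27193 - 19103/57228) = -2*(-949021247/1556201004) = 949021247/778100502 ≈ 1.2197)
o(U) = 607/455 (o(U) = -607/(-455) = -607*(-1/455) = 607/455)
o(-444) + (N + (-229*170 + 102)) = 607/455 + (949021247/778100502 + (-229*170 + 102)) = 607/455 + (949021247/778100502 + (-38930 + 102)) = 607/455 + (949021247/778100502 - 38828) = 607/455 - 30211137270409/778100502 = -13745595151031381/354035728410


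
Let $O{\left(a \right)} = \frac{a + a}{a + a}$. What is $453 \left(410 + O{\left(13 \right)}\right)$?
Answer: $186183$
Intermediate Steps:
$O{\left(a \right)} = 1$ ($O{\left(a \right)} = \frac{2 a}{2 a} = 2 a \frac{1}{2 a} = 1$)
$453 \left(410 + O{\left(13 \right)}\right) = 453 \left(410 + 1\right) = 453 \cdot 411 = 186183$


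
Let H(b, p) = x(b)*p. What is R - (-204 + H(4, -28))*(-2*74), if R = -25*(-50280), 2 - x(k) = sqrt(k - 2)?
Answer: 1218520 + 4144*sqrt(2) ≈ 1.2244e+6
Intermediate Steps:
x(k) = 2 - sqrt(-2 + k) (x(k) = 2 - sqrt(k - 2) = 2 - sqrt(-2 + k))
H(b, p) = p*(2 - sqrt(-2 + b)) (H(b, p) = (2 - sqrt(-2 + b))*p = p*(2 - sqrt(-2 + b)))
R = 1257000
R - (-204 + H(4, -28))*(-2*74) = 1257000 - (-204 - 28*(2 - sqrt(-2 + 4)))*(-2*74) = 1257000 - (-204 - 28*(2 - sqrt(2)))*(-148) = 1257000 - (-204 + (-56 + 28*sqrt(2)))*(-148) = 1257000 - (-260 + 28*sqrt(2))*(-148) = 1257000 - (38480 - 4144*sqrt(2)) = 1257000 + (-38480 + 4144*sqrt(2)) = 1218520 + 4144*sqrt(2)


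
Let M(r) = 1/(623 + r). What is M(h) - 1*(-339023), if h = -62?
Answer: 190191904/561 ≈ 3.3902e+5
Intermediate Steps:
M(h) - 1*(-339023) = 1/(623 - 62) - 1*(-339023) = 1/561 + 339023 = 190191904/561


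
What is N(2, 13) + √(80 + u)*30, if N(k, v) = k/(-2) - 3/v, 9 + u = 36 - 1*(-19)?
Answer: -16/13 + 90*√14 ≈ 335.52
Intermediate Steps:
u = 46 (u = -9 + (36 - 1*(-19)) = -9 + (36 + 19) = -9 + 55 = 46)
N(k, v) = -3/v - k/2 (N(k, v) = k*(-½) - 3/v = -k/2 - 3/v = -3/v - k/2)
N(2, 13) + √(80 + u)*30 = (-3/13 - ½*2) + √(80 + 46)*30 = (-3*1/13 - 1) + √126*30 = (-3/13 - 1) + (3*√14)*30 = -16/13 + 90*√14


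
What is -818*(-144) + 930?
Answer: 118722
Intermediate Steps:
-818*(-144) + 930 = 117792 + 930 = 118722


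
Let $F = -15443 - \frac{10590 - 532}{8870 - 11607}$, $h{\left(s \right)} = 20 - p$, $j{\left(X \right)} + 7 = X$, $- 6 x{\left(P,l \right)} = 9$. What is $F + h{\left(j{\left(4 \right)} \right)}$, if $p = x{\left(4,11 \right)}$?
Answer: $- \frac{84397175}{5474} \approx -15418.0$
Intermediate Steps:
$x{\left(P,l \right)} = - \frac{3}{2}$ ($x{\left(P,l \right)} = \left(- \frac{1}{6}\right) 9 = - \frac{3}{2}$)
$j{\left(X \right)} = -7 + X$
$p = - \frac{3}{2} \approx -1.5$
$h{\left(s \right)} = \frac{43}{2}$ ($h{\left(s \right)} = 20 - - \frac{3}{2} = 20 + \frac{3}{2} = \frac{43}{2}$)
$F = - \frac{42257433}{2737}$ ($F = -15443 - \frac{10590 - 532}{-2737} = -15443 - 10058 \left(- \frac{1}{2737}\right) = -15443 - - \frac{10058}{2737} = -15443 + \frac{10058}{2737} = - \frac{42257433}{2737} \approx -15439.0$)
$F + h{\left(j{\left(4 \right)} \right)} = - \frac{42257433}{2737} + \frac{43}{2} = - \frac{84397175}{5474}$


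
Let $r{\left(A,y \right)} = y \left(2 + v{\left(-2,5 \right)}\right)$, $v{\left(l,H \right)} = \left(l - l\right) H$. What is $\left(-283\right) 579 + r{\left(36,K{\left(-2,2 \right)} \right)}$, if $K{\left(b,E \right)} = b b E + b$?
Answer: $-163845$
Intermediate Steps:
$v{\left(l,H \right)} = 0$ ($v{\left(l,H \right)} = 0 H = 0$)
$K{\left(b,E \right)} = b + E b^{2}$ ($K{\left(b,E \right)} = b^{2} E + b = E b^{2} + b = b + E b^{2}$)
$r{\left(A,y \right)} = 2 y$ ($r{\left(A,y \right)} = y \left(2 + 0\right) = y 2 = 2 y$)
$\left(-283\right) 579 + r{\left(36,K{\left(-2,2 \right)} \right)} = \left(-283\right) 579 + 2 \left(- 2 \left(1 + 2 \left(-2\right)\right)\right) = -163857 + 2 \left(- 2 \left(1 - 4\right)\right) = -163857 + 2 \left(\left(-2\right) \left(-3\right)\right) = -163857 + 2 \cdot 6 = -163857 + 12 = -163845$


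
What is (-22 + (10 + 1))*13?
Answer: -143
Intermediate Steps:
(-22 + (10 + 1))*13 = (-22 + 11)*13 = -11*13 = -143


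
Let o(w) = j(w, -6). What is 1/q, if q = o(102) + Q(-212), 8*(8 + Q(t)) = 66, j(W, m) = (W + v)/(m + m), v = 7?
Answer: -6/53 ≈ -0.11321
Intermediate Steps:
j(W, m) = (7 + W)/(2*m) (j(W, m) = (W + 7)/(m + m) = (7 + W)/((2*m)) = (7 + W)*(1/(2*m)) = (7 + W)/(2*m))
Q(t) = 1/4 (Q(t) = -8 + (1/8)*66 = -8 + 33/4 = 1/4)
o(w) = -7/12 - w/12 (o(w) = (1/2)*(7 + w)/(-6) = (1/2)*(-1/6)*(7 + w) = -7/12 - w/12)
q = -53/6 (q = (-7/12 - 1/12*102) + 1/4 = (-7/12 - 17/2) + 1/4 = -109/12 + 1/4 = -53/6 ≈ -8.8333)
1/q = 1/(-53/6) = -6/53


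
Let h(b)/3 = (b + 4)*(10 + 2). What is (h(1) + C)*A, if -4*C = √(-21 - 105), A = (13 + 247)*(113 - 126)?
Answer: -608400 + 2535*I*√14 ≈ -6.084e+5 + 9485.1*I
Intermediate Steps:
h(b) = 144 + 36*b (h(b) = 3*((b + 4)*(10 + 2)) = 3*((4 + b)*12) = 3*(48 + 12*b) = 144 + 36*b)
A = -3380 (A = 260*(-13) = -3380)
C = -3*I*√14/4 (C = -√(-21 - 105)/4 = -3*I*√14/4 ≈ -2.8062*I)
(h(1) + C)*A = ((144 + 36*1) - 3*I*√14/4)*(-3380) = ((144 + 36) - 3*I*√14/4)*(-3380) = (180 - 3*I*√14/4)*(-3380) = -608400 + 2535*I*√14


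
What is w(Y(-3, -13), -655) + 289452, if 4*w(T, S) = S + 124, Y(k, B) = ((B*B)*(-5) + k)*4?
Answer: 1157277/4 ≈ 2.8932e+5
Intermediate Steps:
Y(k, B) = -20*B² + 4*k (Y(k, B) = (B²*(-5) + k)*4 = (-5*B² + k)*4 = (k - 5*B²)*4 = -20*B² + 4*k)
w(T, S) = 31 + S/4 (w(T, S) = (S + 124)/4 = (124 + S)/4 = 31 + S/4)
w(Y(-3, -13), -655) + 289452 = (31 + (¼)*(-655)) + 289452 = (31 - 655/4) + 289452 = -531/4 + 289452 = 1157277/4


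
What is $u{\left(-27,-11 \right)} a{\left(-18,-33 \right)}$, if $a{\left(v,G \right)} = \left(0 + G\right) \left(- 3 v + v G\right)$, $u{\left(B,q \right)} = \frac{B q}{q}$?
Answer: $577368$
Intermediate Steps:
$u{\left(B,q \right)} = B$
$a{\left(v,G \right)} = G \left(- 3 v + G v\right)$
$u{\left(-27,-11 \right)} a{\left(-18,-33 \right)} = - 27 \left(\left(-33\right) \left(-18\right) \left(-3 - 33\right)\right) = - 27 \left(\left(-33\right) \left(-18\right) \left(-36\right)\right) = \left(-27\right) \left(-21384\right) = 577368$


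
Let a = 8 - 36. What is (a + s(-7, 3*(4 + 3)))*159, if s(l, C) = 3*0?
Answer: -4452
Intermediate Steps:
a = -28
s(l, C) = 0
(a + s(-7, 3*(4 + 3)))*159 = (-28 + 0)*159 = -28*159 = -4452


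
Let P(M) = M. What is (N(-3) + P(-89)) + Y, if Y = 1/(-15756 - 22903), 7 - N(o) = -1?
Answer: -3131380/38659 ≈ -81.000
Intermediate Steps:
N(o) = 8 (N(o) = 7 - 1*(-1) = 7 + 1 = 8)
Y = -1/38659 (Y = 1/(-38659) = -1/38659 ≈ -2.5867e-5)
(N(-3) + P(-89)) + Y = (8 - 89) - 1/38659 = -81 - 1/38659 = -3131380/38659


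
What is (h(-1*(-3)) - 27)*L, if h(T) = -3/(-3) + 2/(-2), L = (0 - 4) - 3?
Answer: 189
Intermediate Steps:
L = -7 (L = -4 - 3 = -7)
h(T) = 0 (h(T) = -3*(-1/3) + 2*(-1/2) = 1 - 1 = 0)
(h(-1*(-3)) - 27)*L = (0 - 27)*(-7) = -27*(-7) = 189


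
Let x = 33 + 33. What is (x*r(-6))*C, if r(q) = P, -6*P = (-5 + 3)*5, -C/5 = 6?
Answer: -3300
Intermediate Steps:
x = 66
C = -30 (C = -5*6 = -30)
P = 5/3 (P = -(-5 + 3)*5/6 = -(-1)*5/3 = -⅙*(-10) = 5/3 ≈ 1.6667)
r(q) = 5/3
(x*r(-6))*C = (66*(5/3))*(-30) = 110*(-30) = -3300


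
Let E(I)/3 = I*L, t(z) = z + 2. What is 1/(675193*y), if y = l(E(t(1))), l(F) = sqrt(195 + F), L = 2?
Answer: sqrt(213)/143816109 ≈ 1.0148e-7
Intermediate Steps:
t(z) = 2 + z
E(I) = 6*I (E(I) = 3*(I*2) = 3*(2*I) = 6*I)
y = sqrt(213) (y = sqrt(195 + 6*(2 + 1)) = sqrt(195 + 6*3) = sqrt(195 + 18) = sqrt(213) ≈ 14.595)
1/(675193*y) = 1/(675193*(sqrt(213))) = (sqrt(213)/213)/675193 = sqrt(213)/143816109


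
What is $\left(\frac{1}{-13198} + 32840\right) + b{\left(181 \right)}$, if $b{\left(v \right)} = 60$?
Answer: $\frac{434214199}{13198} \approx 32900.0$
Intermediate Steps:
$\left(\frac{1}{-13198} + 32840\right) + b{\left(181 \right)} = \left(\frac{1}{-13198} + 32840\right) + 60 = \left(- \frac{1}{13198} + 32840\right) + 60 = \frac{433422319}{13198} + 60 = \frac{434214199}{13198}$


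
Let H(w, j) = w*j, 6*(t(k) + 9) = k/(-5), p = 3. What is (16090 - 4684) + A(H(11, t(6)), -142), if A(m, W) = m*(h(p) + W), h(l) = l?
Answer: 127364/5 ≈ 25473.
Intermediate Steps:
t(k) = -9 - k/30 (t(k) = -9 + (k/(-5))/6 = -9 + (k*(-⅕))/6 = -9 + (-k/5)/6 = -9 - k/30)
H(w, j) = j*w
A(m, W) = m*(3 + W)
(16090 - 4684) + A(H(11, t(6)), -142) = (16090 - 4684) + ((-9 - 1/30*6)*11)*(3 - 142) = 11406 + ((-9 - ⅕)*11)*(-139) = 11406 - 46/5*11*(-139) = 11406 - 506/5*(-139) = 11406 + 70334/5 = 127364/5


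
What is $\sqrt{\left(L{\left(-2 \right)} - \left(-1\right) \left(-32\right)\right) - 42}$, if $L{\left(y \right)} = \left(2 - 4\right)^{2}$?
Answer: $i \sqrt{70} \approx 8.3666 i$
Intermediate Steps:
$L{\left(y \right)} = 4$ ($L{\left(y \right)} = \left(-2\right)^{2} = 4$)
$\sqrt{\left(L{\left(-2 \right)} - \left(-1\right) \left(-32\right)\right) - 42} = \sqrt{\left(4 - \left(-1\right) \left(-32\right)\right) - 42} = \sqrt{\left(4 - 32\right) - 42} = \sqrt{-28 - 42} = \sqrt{-70} = i \sqrt{70}$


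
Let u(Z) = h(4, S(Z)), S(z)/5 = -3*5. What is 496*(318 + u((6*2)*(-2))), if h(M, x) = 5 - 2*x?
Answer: 234608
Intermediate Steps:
S(z) = -75 (S(z) = 5*(-3*5) = 5*(-15) = -75)
u(Z) = 155 (u(Z) = 5 - 2*(-75) = 5 + 150 = 155)
496*(318 + u((6*2)*(-2))) = 496*(318 + 155) = 496*473 = 234608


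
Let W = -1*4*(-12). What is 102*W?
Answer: 4896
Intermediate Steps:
W = 48 (W = -4*(-12) = 48)
102*W = 102*48 = 4896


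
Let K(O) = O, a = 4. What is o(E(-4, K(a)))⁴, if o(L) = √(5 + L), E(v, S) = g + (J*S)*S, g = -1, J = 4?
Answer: 4624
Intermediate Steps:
E(v, S) = -1 + 4*S² (E(v, S) = -1 + (4*S)*S = -1 + 4*S²)
o(E(-4, K(a)))⁴ = (√(5 + (-1 + 4*4²)))⁴ = (√(5 + (-1 + 4*16)))⁴ = (√(5 + (-1 + 64)))⁴ = (√(5 + 63))⁴ = (√68)⁴ = (2*√17)⁴ = 4624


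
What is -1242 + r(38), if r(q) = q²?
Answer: 202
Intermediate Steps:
-1242 + r(38) = -1242 + 38² = -1242 + 1444 = 202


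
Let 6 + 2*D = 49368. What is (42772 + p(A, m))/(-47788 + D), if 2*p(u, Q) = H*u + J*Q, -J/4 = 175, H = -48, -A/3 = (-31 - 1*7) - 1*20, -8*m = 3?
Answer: -154909/92428 ≈ -1.6760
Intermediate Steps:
m = -3/8 (m = -⅛*3 = -3/8 ≈ -0.37500)
A = 174 (A = -3*((-31 - 1*7) - 1*20) = -3*((-31 - 7) - 20) = -3*(-38 - 20) = -3*(-58) = 174)
D = 24681 (D = -3 + (½)*49368 = -3 + 24684 = 24681)
J = -700 (J = -4*175 = -700)
p(u, Q) = -350*Q - 24*u (p(u, Q) = (-48*u - 700*Q)/2 = (-700*Q - 48*u)/2 = -350*Q - 24*u)
(42772 + p(A, m))/(-47788 + D) = (42772 + (-350*(-3/8) - 24*174))/(-47788 + 24681) = (42772 + (525/4 - 4176))/(-23107) = (42772 - 16179/4)*(-1/23107) = (154909/4)*(-1/23107) = -154909/92428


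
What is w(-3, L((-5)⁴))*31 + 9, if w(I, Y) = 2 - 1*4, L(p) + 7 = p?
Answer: -53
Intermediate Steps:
L(p) = -7 + p
w(I, Y) = -2 (w(I, Y) = 2 - 4 = -2)
w(-3, L((-5)⁴))*31 + 9 = -2*31 + 9 = -62 + 9 = -53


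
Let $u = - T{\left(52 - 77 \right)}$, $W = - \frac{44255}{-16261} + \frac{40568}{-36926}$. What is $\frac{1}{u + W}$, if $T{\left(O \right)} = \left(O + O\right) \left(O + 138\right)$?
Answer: $\frac{300226843}{1696768904891} \approx 0.00017694$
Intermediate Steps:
$T{\left(O \right)} = 2 O \left(138 + O\right)$
$W = \frac{487241941}{300226843}$ ($W = \left(-44255\right) \left(- \frac{1}{16261}\right) + 40568 \left(- \frac{1}{36926}\right) = \frac{44255}{16261} - \frac{20284}{18463} = \frac{487241941}{300226843} \approx 1.6229$)
$u = 5650$ ($u = - 2 \left(52 - 77\right) \left(138 + \left(52 - 77\right)\right) = - 2 \left(-25\right) \left(138 - 25\right) = - 2 \left(-25\right) 113 = \left(-1\right) \left(-5650\right) = 5650$)
$\frac{1}{u + W} = \frac{1}{5650 + \frac{487241941}{300226843}} = \frac{1}{\frac{1696768904891}{300226843}} = \frac{300226843}{1696768904891}$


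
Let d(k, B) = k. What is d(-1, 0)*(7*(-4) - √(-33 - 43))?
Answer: 28 + 2*I*√19 ≈ 28.0 + 8.7178*I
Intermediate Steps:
d(-1, 0)*(7*(-4) - √(-33 - 43)) = -(7*(-4) - √(-33 - 43)) = -(-28 - √(-76)) = -(-28 - 2*I*√19) = 28 + 2*I*√19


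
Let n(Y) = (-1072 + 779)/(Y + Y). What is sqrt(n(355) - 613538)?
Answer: I*sqrt(309284713830)/710 ≈ 783.29*I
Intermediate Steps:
n(Y) = -293/(2*Y) (n(Y) = -293*1/(2*Y) = -293/(2*Y))
sqrt(n(355) - 613538) = sqrt(-293/2/355 - 613538) = sqrt(-293/2*1/355 - 613538) = sqrt(-293/710 - 613538) = sqrt(-435612273/710) = I*sqrt(309284713830)/710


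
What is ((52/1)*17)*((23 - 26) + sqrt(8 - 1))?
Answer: -2652 + 884*sqrt(7) ≈ -313.16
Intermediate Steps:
((52/1)*17)*((23 - 26) + sqrt(8 - 1)) = ((52*1)*17)*(-3 + sqrt(7)) = (52*17)*(-3 + sqrt(7)) = 884*(-3 + sqrt(7)) = -2652 + 884*sqrt(7)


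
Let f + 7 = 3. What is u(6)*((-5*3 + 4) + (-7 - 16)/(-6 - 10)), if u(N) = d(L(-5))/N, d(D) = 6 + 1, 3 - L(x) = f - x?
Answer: -357/32 ≈ -11.156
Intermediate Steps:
f = -4 (f = -7 + 3 = -4)
L(x) = 7 + x (L(x) = 3 - (-4 - x) = 3 + (4 + x) = 7 + x)
d(D) = 7
u(N) = 7/N
u(6)*((-5*3 + 4) + (-7 - 16)/(-6 - 10)) = (7/6)*((-5*3 + 4) + (-7 - 16)/(-6 - 10)) = (7*(1/6))*((-15 + 4) - 23/(-16)) = 7*(-11 - 23*(-1/16))/6 = 7*(-11 + 23/16)/6 = (7/6)*(-153/16) = -357/32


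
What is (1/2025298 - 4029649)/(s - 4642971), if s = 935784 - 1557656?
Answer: 8161240060401/10662875998214 ≈ 0.76539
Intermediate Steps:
s = -621872
(1/2025298 - 4029649)/(s - 4642971) = (1/2025298 - 4029649)/(-621872 - 4642971) = (1/2025298 - 4029649)/(-5264843) = -8161240060401/2025298*(-1/5264843) = 8161240060401/10662875998214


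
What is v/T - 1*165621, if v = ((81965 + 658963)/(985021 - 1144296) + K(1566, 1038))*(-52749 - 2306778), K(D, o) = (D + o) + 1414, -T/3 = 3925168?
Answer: -51520183721190001/312590566600 ≈ -1.6482e+5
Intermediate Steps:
T = -11775504 (T = -3*3925168 = -11775504)
K(D, o) = 1414 + D + o
v = -1508271058011594/159275 (v = ((81965 + 658963)/(985021 - 1144296) + (1414 + 1566 + 1038))*(-52749 - 2306778) = (740928/(-159275) + 4018)*(-2359527) = (740928*(-1/159275) + 4018)*(-2359527) = (-740928/159275 + 4018)*(-2359527) = (639226022/159275)*(-2359527) = -1508271058011594/159275 ≈ -9.4696e+9)
v/T - 1*165621 = -1508271058011594/159275/(-11775504) - 1*165621 = -1508271058011594/159275*(-1/11775504) - 165621 = 251378509668599/312590566600 - 165621 = -51520183721190001/312590566600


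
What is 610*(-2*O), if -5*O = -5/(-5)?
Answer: 244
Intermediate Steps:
O = -⅕ (O = -(-1)/(-5) = -(-1)*(-1)/5 = -⅕*1 = -⅕ ≈ -0.20000)
610*(-2*O) = 610*(-2*(-⅕)) = 610*(⅖) = 244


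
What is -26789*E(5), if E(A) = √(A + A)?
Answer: -26789*√10 ≈ -84714.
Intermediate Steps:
E(A) = √2*√A (E(A) = √(2*A) = √2*√A)
-26789*E(5) = -26789*√2*√5 = -26789*√10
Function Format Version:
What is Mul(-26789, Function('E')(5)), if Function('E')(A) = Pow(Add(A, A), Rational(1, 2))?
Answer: Mul(-26789, Pow(10, Rational(1, 2))) ≈ -84714.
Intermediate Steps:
Function('E')(A) = Mul(Pow(2, Rational(1, 2)), Pow(A, Rational(1, 2))) (Function('E')(A) = Pow(Mul(2, A), Rational(1, 2)) = Mul(Pow(2, Rational(1, 2)), Pow(A, Rational(1, 2))))
Mul(-26789, Function('E')(5)) = Mul(-26789, Mul(Pow(2, Rational(1, 2)), Pow(5, Rational(1, 2)))) = Mul(-26789, Pow(10, Rational(1, 2)))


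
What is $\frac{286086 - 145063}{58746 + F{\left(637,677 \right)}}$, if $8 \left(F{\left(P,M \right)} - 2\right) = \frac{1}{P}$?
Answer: $\frac{718653208}{299379809} \approx 2.4005$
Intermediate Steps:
$F{\left(P,M \right)} = 2 + \frac{1}{8 P}$
$\frac{286086 - 145063}{58746 + F{\left(637,677 \right)}} = \frac{286086 - 145063}{58746 + \left(2 + \frac{1}{8 \cdot 637}\right)} = \frac{141023}{58746 + \left(2 + \frac{1}{8} \cdot \frac{1}{637}\right)} = \frac{141023}{58746 + \left(2 + \frac{1}{5096}\right)} = \frac{141023}{58746 + \frac{10193}{5096}} = \frac{141023}{\frac{299379809}{5096}} = 141023 \cdot \frac{5096}{299379809} = \frac{718653208}{299379809}$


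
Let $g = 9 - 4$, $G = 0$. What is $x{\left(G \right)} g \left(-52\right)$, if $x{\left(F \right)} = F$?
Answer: $0$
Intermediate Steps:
$g = 5$
$x{\left(G \right)} g \left(-52\right) = 0 \cdot 5 \left(-52\right) = 0 \left(-52\right) = 0$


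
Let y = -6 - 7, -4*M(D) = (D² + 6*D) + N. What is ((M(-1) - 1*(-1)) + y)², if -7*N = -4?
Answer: 93025/784 ≈ 118.65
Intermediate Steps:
N = 4/7 (N = -⅐*(-4) = 4/7 ≈ 0.57143)
M(D) = -⅐ - 3*D/2 - D²/4 (M(D) = -((D² + 6*D) + 4/7)/4 = -(4/7 + D² + 6*D)/4 = -⅐ - 3*D/2 - D²/4)
y = -13
((M(-1) - 1*(-1)) + y)² = (((-⅐ - 3/2*(-1) - ¼*(-1)²) - 1*(-1)) - 13)² = (((-⅐ + 3/2 - ¼*1) + 1) - 13)² = (((-⅐ + 3/2 - ¼) + 1) - 13)² = ((31/28 + 1) - 13)² = (59/28 - 13)² = (-305/28)² = 93025/784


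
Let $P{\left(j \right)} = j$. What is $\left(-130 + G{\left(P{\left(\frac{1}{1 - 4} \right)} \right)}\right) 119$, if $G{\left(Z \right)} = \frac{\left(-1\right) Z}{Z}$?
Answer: $-15589$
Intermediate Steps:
$G{\left(Z \right)} = -1$
$\left(-130 + G{\left(P{\left(\frac{1}{1 - 4} \right)} \right)}\right) 119 = \left(-130 - 1\right) 119 = \left(-131\right) 119 = -15589$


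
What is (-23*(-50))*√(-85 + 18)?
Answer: 1150*I*√67 ≈ 9413.2*I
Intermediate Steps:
(-23*(-50))*√(-85 + 18) = 1150*√(-67) = 1150*(I*√67) = 1150*I*√67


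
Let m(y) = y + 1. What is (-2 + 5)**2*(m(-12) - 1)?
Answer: -108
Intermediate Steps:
m(y) = 1 + y
(-2 + 5)**2*(m(-12) - 1) = (-2 + 5)**2*((1 - 12) - 1) = 3**2*(-11 - 1) = 9*(-12) = -108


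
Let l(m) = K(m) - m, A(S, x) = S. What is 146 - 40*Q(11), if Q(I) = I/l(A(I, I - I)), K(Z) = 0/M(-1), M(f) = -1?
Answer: 186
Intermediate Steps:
K(Z) = 0 (K(Z) = 0/(-1) = 0*(-1) = 0)
l(m) = -m (l(m) = 0 - m = -m)
Q(I) = -1 (Q(I) = I/((-I)) = I*(-1/I) = -1)
146 - 40*Q(11) = 146 - 40*(-1) = 146 + 40 = 186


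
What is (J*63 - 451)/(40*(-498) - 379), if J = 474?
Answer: -29411/20299 ≈ -1.4489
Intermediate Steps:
(J*63 - 451)/(40*(-498) - 379) = (474*63 - 451)/(40*(-498) - 379) = (29862 - 451)/(-19920 - 379) = 29411/(-20299) = 29411*(-1/20299) = -29411/20299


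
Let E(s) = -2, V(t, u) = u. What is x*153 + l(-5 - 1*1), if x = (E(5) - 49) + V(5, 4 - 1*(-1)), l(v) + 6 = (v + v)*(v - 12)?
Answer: -6828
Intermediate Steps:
l(v) = -6 + 2*v*(-12 + v) (l(v) = -6 + (v + v)*(v - 12) = -6 + (2*v)*(-12 + v) = -6 + 2*v*(-12 + v))
x = -46 (x = (-2 - 49) + (4 - 1*(-1)) = -51 + (4 + 1) = -51 + 5 = -46)
x*153 + l(-5 - 1*1) = -46*153 + (-6 - 24*(-5 - 1*1) + 2*(-5 - 1*1)²) = -7038 + (-6 - 24*(-5 - 1) + 2*(-5 - 1)²) = -7038 + (-6 - 24*(-6) + 2*(-6)²) = -7038 + (-6 + 144 + 2*36) = -7038 + (-6 + 144 + 72) = -7038 + 210 = -6828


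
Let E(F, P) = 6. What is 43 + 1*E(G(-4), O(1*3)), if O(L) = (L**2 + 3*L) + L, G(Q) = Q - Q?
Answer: 49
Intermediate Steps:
G(Q) = 0
O(L) = L**2 + 4*L
43 + 1*E(G(-4), O(1*3)) = 43 + 1*6 = 43 + 6 = 49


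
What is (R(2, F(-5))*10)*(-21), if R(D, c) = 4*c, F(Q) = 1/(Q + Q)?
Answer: 84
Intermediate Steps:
F(Q) = 1/(2*Q)
(R(2, F(-5))*10)*(-21) = ((4*((½)/(-5)))*10)*(-21) = ((4*((½)*(-⅕)))*10)*(-21) = ((4*(-⅒))*10)*(-21) = -⅖*10*(-21) = -4*(-21) = 84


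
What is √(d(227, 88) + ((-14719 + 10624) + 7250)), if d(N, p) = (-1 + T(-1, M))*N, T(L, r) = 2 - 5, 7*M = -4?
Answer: √2247 ≈ 47.403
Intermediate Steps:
M = -4/7 (M = (⅐)*(-4) = -4/7 ≈ -0.57143)
T(L, r) = -3
d(N, p) = -4*N (d(N, p) = (-1 - 3)*N = -4*N)
√(d(227, 88) + ((-14719 + 10624) + 7250)) = √(-4*227 + ((-14719 + 10624) + 7250)) = √(-908 + (-4095 + 7250)) = √(-908 + 3155) = √2247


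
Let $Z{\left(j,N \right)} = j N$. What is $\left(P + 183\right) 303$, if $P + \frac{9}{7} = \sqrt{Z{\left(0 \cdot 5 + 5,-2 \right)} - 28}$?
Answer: $\frac{385416}{7} + 303 i \sqrt{38} \approx 55059.0 + 1867.8 i$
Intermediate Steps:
$Z{\left(j,N \right)} = N j$
$P = - \frac{9}{7} + i \sqrt{38}$ ($P = - \frac{9}{7} + \sqrt{- 2 \left(0 \cdot 5 + 5\right) - 28} = - \frac{9}{7} + \sqrt{- 2 \left(0 + 5\right) - 28} = - \frac{9}{7} + \sqrt{\left(-2\right) 5 - 28} = - \frac{9}{7} + \sqrt{-10 - 28} = - \frac{9}{7} + \sqrt{-38} = - \frac{9}{7} + i \sqrt{38} \approx -1.2857 + 6.1644 i$)
$\left(P + 183\right) 303 = \left(\left(- \frac{9}{7} + i \sqrt{38}\right) + 183\right) 303 = \left(\frac{1272}{7} + i \sqrt{38}\right) 303 = \frac{385416}{7} + 303 i \sqrt{38}$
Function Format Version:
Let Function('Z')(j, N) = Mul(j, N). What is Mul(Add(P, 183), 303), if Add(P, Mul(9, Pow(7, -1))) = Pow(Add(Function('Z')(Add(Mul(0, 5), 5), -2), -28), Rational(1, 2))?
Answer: Add(Rational(385416, 7), Mul(303, I, Pow(38, Rational(1, 2)))) ≈ Add(55059., Mul(1867.8, I))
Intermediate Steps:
Function('Z')(j, N) = Mul(N, j)
P = Add(Rational(-9, 7), Mul(I, Pow(38, Rational(1, 2)))) (P = Add(Rational(-9, 7), Pow(Add(Mul(-2, Add(Mul(0, 5), 5)), -28), Rational(1, 2))) = Add(Rational(-9, 7), Pow(Add(Mul(-2, Add(0, 5)), -28), Rational(1, 2))) = Add(Rational(-9, 7), Pow(Add(Mul(-2, 5), -28), Rational(1, 2))) = Add(Rational(-9, 7), Pow(Add(-10, -28), Rational(1, 2))) = Add(Rational(-9, 7), Pow(-38, Rational(1, 2))) = Add(Rational(-9, 7), Mul(I, Pow(38, Rational(1, 2)))) ≈ Add(-1.2857, Mul(6.1644, I)))
Mul(Add(P, 183), 303) = Mul(Add(Add(Rational(-9, 7), Mul(I, Pow(38, Rational(1, 2)))), 183), 303) = Mul(Add(Rational(1272, 7), Mul(I, Pow(38, Rational(1, 2)))), 303) = Add(Rational(385416, 7), Mul(303, I, Pow(38, Rational(1, 2))))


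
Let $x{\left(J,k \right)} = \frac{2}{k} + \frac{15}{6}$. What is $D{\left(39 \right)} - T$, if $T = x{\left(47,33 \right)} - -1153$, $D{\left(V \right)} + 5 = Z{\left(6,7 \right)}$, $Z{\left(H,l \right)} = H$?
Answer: $- \frac{76201}{66} \approx -1154.6$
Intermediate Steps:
$D{\left(V \right)} = 1$ ($D{\left(V \right)} = -5 + 6 = 1$)
$x{\left(J,k \right)} = \frac{5}{2} + \frac{2}{k}$ ($x{\left(J,k \right)} = \frac{2}{k} + 15 \cdot \frac{1}{6} = \frac{2}{k} + \frac{5}{2} = \frac{5}{2} + \frac{2}{k}$)
$T = \frac{76267}{66}$ ($T = \left(\frac{5}{2} + \frac{2}{33}\right) - -1153 = \left(\frac{5}{2} + 2 \cdot \frac{1}{33}\right) + 1153 = \left(\frac{5}{2} + \frac{2}{33}\right) + 1153 = \frac{169}{66} + 1153 = \frac{76267}{66} \approx 1155.6$)
$D{\left(39 \right)} - T = 1 - \frac{76267}{66} = - \frac{76201}{66}$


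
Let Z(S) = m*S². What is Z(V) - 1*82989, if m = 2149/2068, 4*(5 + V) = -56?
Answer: -170845463/2068 ≈ -82614.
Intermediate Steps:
V = -19 (V = -5 + (¼)*(-56) = -5 - 14 = -19)
m = 2149/2068 (m = 2149*(1/2068) = 2149/2068 ≈ 1.0392)
Z(S) = 2149*S²/2068
Z(V) - 1*82989 = (2149/2068)*(-19)² - 1*82989 = (2149/2068)*361 - 82989 = 775789/2068 - 82989 = -170845463/2068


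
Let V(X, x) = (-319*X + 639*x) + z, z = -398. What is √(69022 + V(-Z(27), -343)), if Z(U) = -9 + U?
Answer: I*√144811 ≈ 380.54*I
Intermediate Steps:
V(X, x) = -398 - 319*X + 639*x (V(X, x) = (-319*X + 639*x) - 398 = -398 - 319*X + 639*x)
√(69022 + V(-Z(27), -343)) = √(69022 + (-398 - (-319)*(-9 + 27) + 639*(-343))) = √(69022 + (-398 - (-319)*18 - 219177)) = √(69022 + (-398 - 319*(-18) - 219177)) = √(69022 + (-398 + 5742 - 219177)) = √(69022 - 213833) = √(-144811) = I*√144811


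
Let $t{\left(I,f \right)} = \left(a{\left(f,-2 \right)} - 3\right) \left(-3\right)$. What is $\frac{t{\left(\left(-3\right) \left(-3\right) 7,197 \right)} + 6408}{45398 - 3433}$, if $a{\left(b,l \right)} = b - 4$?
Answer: $\frac{834}{5995} \approx 0.13912$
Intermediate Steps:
$a{\left(b,l \right)} = -4 + b$
$t{\left(I,f \right)} = 21 - 3 f$ ($t{\left(I,f \right)} = \left(\left(-4 + f\right) - 3\right) \left(-3\right) = \left(-7 + f\right) \left(-3\right) = 21 - 3 f$)
$\frac{t{\left(\left(-3\right) \left(-3\right) 7,197 \right)} + 6408}{45398 - 3433} = \frac{\left(21 - 591\right) + 6408}{45398 - 3433} = \frac{\left(21 - 591\right) + 6408}{41965} = \left(-570 + 6408\right) \frac{1}{41965} = 5838 \cdot \frac{1}{41965} = \frac{834}{5995}$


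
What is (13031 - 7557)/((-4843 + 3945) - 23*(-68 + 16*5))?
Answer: -2737/587 ≈ -4.6627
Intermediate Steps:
(13031 - 7557)/((-4843 + 3945) - 23*(-68 + 16*5)) = 5474/(-898 - 23*(-68 + 80)) = 5474/(-898 - 23*12) = 5474/(-898 - 276) = 5474/(-1174) = 5474*(-1/1174) = -2737/587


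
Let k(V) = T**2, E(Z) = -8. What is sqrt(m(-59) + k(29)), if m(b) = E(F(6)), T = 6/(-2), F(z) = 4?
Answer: 1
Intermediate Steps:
T = -3 (T = 6*(-1/2) = -3)
k(V) = 9 (k(V) = (-3)**2 = 9)
m(b) = -8
sqrt(m(-59) + k(29)) = sqrt(-8 + 9) = sqrt(1) = 1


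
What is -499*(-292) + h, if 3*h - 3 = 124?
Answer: 437251/3 ≈ 1.4575e+5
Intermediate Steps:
h = 127/3 (h = 1 + (1/3)*124 = 1 + 124/3 = 127/3 ≈ 42.333)
-499*(-292) + h = -499*(-292) + 127/3 = 145708 + 127/3 = 437251/3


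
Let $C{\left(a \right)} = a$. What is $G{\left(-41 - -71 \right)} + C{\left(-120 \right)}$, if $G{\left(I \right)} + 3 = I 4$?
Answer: $-3$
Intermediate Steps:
$G{\left(I \right)} = -3 + 4 I$ ($G{\left(I \right)} = -3 + I 4 = -3 + 4 I$)
$G{\left(-41 - -71 \right)} + C{\left(-120 \right)} = \left(-3 + 4 \left(-41 - -71\right)\right) - 120 = \left(-3 + 4 \left(-41 + 71\right)\right) - 120 = \left(-3 + 4 \cdot 30\right) - 120 = \left(-3 + 120\right) - 120 = 117 - 120 = -3$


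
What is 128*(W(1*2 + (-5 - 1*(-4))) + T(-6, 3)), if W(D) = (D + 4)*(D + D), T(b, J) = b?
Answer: 512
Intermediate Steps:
W(D) = 2*D*(4 + D) (W(D) = (4 + D)*(2*D) = 2*D*(4 + D))
128*(W(1*2 + (-5 - 1*(-4))) + T(-6, 3)) = 128*(2*(1*2 + (-5 - 1*(-4)))*(4 + (1*2 + (-5 - 1*(-4)))) - 6) = 128*(2*(2 + (-5 + 4))*(4 + (2 + (-5 + 4))) - 6) = 128*(2*(2 - 1)*(4 + (2 - 1)) - 6) = 128*(2*1*(4 + 1) - 6) = 128*(2*1*5 - 6) = 128*(10 - 6) = 128*4 = 512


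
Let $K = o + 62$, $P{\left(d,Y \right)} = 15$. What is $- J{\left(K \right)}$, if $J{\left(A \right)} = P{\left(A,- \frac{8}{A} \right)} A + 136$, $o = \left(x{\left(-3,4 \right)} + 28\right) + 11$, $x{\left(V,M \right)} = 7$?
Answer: $-1756$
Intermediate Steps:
$o = 46$ ($o = \left(7 + 28\right) + 11 = 35 + 11 = 46$)
$K = 108$ ($K = 46 + 62 = 108$)
$J{\left(A \right)} = 136 + 15 A$ ($J{\left(A \right)} = 15 A + 136 = 136 + 15 A$)
$- J{\left(K \right)} = - (136 + 15 \cdot 108) = - (136 + 1620) = \left(-1\right) 1756 = -1756$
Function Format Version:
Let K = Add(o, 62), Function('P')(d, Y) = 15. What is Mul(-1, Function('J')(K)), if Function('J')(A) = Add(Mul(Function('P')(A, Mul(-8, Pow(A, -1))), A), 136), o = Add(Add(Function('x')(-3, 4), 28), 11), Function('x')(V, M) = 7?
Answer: -1756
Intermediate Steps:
o = 46 (o = Add(Add(7, 28), 11) = Add(35, 11) = 46)
K = 108 (K = Add(46, 62) = 108)
Function('J')(A) = Add(136, Mul(15, A)) (Function('J')(A) = Add(Mul(15, A), 136) = Add(136, Mul(15, A)))
Mul(-1, Function('J')(K)) = Mul(-1, Add(136, Mul(15, 108))) = Mul(-1, Add(136, 1620)) = Mul(-1, 1756) = -1756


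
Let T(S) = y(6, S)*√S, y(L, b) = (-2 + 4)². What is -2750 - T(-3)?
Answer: -2750 - 4*I*√3 ≈ -2750.0 - 6.9282*I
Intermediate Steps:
y(L, b) = 4 (y(L, b) = 2² = 4)
T(S) = 4*√S
-2750 - T(-3) = -2750 - 4*√(-3) = -2750 - 4*I*√3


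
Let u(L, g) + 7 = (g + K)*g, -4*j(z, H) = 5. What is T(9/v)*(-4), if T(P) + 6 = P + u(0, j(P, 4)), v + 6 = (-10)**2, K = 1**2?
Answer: 9469/188 ≈ 50.367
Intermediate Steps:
K = 1
j(z, H) = -5/4 (j(z, H) = -1/4*5 = -5/4)
u(L, g) = -7 + g*(1 + g) (u(L, g) = -7 + (g + 1)*g = -7 + (1 + g)*g = -7 + g*(1 + g))
v = 94 (v = -6 + (-10)**2 = -6 + 100 = 94)
T(P) = -203/16 + P (T(P) = -6 + (P + (-7 - 5/4 + (-5/4)**2)) = -6 + (P + (-7 - 5/4 + 25/16)) = -6 + (P - 107/16) = -6 + (-107/16 + P) = -203/16 + P)
T(9/v)*(-4) = (-203/16 + 9/94)*(-4) = -9469/752*(-4) = 9469/188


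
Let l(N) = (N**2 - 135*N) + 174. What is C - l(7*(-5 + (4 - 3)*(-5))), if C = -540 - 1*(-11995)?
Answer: -3069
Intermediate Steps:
l(N) = 174 + N**2 - 135*N
C = 11455 (C = -540 + 11995 = 11455)
C - l(7*(-5 + (4 - 3)*(-5))) = 11455 - (174 + (7*(-5 + (4 - 3)*(-5)))**2 - 945*(-5 + (4 - 3)*(-5))) = 11455 - (174 + (7*(-5 + 1*(-5)))**2 - 945*(-5 + 1*(-5))) = 11455 - (174 + (7*(-5 - 5))**2 - 945*(-5 - 5)) = 11455 - (174 + (7*(-10))**2 - 945*(-10)) = 11455 - (174 + (-70)**2 - 135*(-70)) = 11455 - (174 + 4900 + 9450) = 11455 - 1*14524 = 11455 - 14524 = -3069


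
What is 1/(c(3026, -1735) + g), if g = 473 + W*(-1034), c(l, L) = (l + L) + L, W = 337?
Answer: -1/348429 ≈ -2.8700e-6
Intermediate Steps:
c(l, L) = l + 2*L (c(l, L) = (L + l) + L = l + 2*L)
g = -347985 (g = 473 + 337*(-1034) = 473 - 348458 = -347985)
1/(c(3026, -1735) + g) = 1/((3026 + 2*(-1735)) - 347985) = 1/((3026 - 3470) - 347985) = 1/(-444 - 347985) = 1/(-348429) = -1/348429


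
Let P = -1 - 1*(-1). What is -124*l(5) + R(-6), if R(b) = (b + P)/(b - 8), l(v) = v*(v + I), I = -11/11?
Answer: -17357/7 ≈ -2479.6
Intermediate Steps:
P = 0 (P = -1 + 1 = 0)
I = -1 (I = -11*1/11 = -1)
l(v) = v*(-1 + v) (l(v) = v*(v - 1) = v*(-1 + v))
R(b) = b/(-8 + b) (R(b) = (b + 0)/(b - 8) = b/(-8 + b))
-124*l(5) + R(-6) = -620*(-1 + 5) - 6/(-8 - 6) = -620*4 - 6/(-14) = -124*20 - 6*(-1/14) = -2480 + 3/7 = -17357/7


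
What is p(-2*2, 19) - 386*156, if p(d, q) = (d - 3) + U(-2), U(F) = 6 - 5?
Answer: -60222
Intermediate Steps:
U(F) = 1
p(d, q) = -2 + d (p(d, q) = (d - 3) + 1 = (-3 + d) + 1 = -2 + d)
p(-2*2, 19) - 386*156 = (-2 - 2*2) - 386*156 = (-2 - 4) - 60216 = -6 - 60216 = -60222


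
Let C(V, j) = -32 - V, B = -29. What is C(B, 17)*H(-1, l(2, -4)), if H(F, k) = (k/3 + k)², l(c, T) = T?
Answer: -256/3 ≈ -85.333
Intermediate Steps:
H(F, k) = 16*k²/9 (H(F, k) = (k*(⅓) + k)² = (k/3 + k)² = (4*k/3)² = 16*k²/9)
C(B, 17)*H(-1, l(2, -4)) = (-32 - 1*(-29))*((16/9)*(-4)²) = (-32 + 29)*((16/9)*16) = -3*256/9 = -256/3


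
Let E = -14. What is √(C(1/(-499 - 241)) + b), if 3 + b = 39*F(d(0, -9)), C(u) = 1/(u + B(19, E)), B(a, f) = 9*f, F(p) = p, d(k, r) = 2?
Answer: 83*√94639615/93241 ≈ 8.6598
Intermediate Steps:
C(u) = 1/(-126 + u) (C(u) = 1/(u + 9*(-14)) = 1/(u - 126) = 1/(-126 + u))
b = 75 (b = -3 + 39*2 = -3 + 78 = 75)
√(C(1/(-499 - 241)) + b) = √(1/(-126 + 1/(-499 - 241)) + 75) = √(1/(-126 + 1/(-740)) + 75) = √(1/(-126 - 1/740) + 75) = √(1/(-93241/740) + 75) = √(-740/93241 + 75) = √(6992335/93241) = 83*√94639615/93241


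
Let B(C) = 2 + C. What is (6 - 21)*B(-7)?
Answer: 75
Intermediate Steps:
(6 - 21)*B(-7) = (6 - 21)*(2 - 7) = -15*(-5) = 75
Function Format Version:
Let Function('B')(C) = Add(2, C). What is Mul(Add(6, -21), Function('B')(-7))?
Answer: 75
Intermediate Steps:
Mul(Add(6, -21), Function('B')(-7)) = Mul(Add(6, -21), Add(2, -7)) = Mul(-15, -5) = 75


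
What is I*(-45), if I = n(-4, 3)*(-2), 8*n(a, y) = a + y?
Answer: -45/4 ≈ -11.250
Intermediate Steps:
n(a, y) = a/8 + y/8 (n(a, y) = (a + y)/8 = a/8 + y/8)
I = ¼ (I = ((⅛)*(-4) + (⅛)*3)*(-2) = (-½ + 3/8)*(-2) = -⅛*(-2) = ¼ ≈ 0.25000)
I*(-45) = (¼)*(-45) = -45/4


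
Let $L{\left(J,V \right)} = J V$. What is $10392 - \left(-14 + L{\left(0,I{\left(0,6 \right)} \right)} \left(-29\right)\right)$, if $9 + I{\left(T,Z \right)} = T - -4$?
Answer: $10406$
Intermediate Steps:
$I{\left(T,Z \right)} = -5 + T$ ($I{\left(T,Z \right)} = -9 + \left(T - -4\right) = -9 + \left(T + 4\right) = -9 + \left(4 + T\right) = -5 + T$)
$10392 - \left(-14 + L{\left(0,I{\left(0,6 \right)} \right)} \left(-29\right)\right) = 10392 - \left(-14 + 0 \left(-5 + 0\right) \left(-29\right)\right) = 10392 - \left(-14 + 0 \left(-5\right) \left(-29\right)\right) = 10392 - \left(-14 + 0 \left(-29\right)\right) = 10392 - \left(-14 + 0\right) = 10392 - -14 = 10392 + 14 = 10406$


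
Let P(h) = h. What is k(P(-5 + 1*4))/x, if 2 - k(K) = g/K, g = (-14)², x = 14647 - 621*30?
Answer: -198/3983 ≈ -0.049711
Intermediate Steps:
x = -3983 (x = 14647 - 18630 = -3983)
g = 196
k(K) = 2 - 196/K
k(P(-5 + 1*4))/x = (2 - 196/(-5 + 1*4))/(-3983) = (2 - 196/(-5 + 4))*(-1/3983) = (2 - 196/(-1))*(-1/3983) = (2 - 196*(-1))*(-1/3983) = (2 + 196)*(-1/3983) = 198*(-1/3983) = -198/3983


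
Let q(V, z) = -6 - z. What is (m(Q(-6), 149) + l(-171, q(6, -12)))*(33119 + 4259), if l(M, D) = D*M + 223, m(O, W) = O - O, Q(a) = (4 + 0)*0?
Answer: -30014534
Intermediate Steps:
Q(a) = 0 (Q(a) = 4*0 = 0)
m(O, W) = 0
l(M, D) = 223 + D*M
(m(Q(-6), 149) + l(-171, q(6, -12)))*(33119 + 4259) = (0 + (223 + (-6 - 1*(-12))*(-171)))*(33119 + 4259) = (0 + (223 + (-6 + 12)*(-171)))*37378 = (0 + (223 + 6*(-171)))*37378 = (0 + (223 - 1026))*37378 = (0 - 803)*37378 = -803*37378 = -30014534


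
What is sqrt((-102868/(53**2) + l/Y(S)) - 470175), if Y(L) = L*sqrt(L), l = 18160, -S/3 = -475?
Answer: sqrt(-107283965382675 + 10202288*sqrt(57))/15105 ≈ 685.72*I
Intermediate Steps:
S = 1425 (S = -3*(-475) = 1425)
Y(L) = L**(3/2)
sqrt((-102868/(53**2) + l/Y(S)) - 470175) = sqrt((-102868/(53**2) + 18160/(1425**(3/2))) - 470175) = sqrt((-102868/2809 + 18160/((7125*sqrt(57)))) - 470175) = sqrt((-102868*1/2809 + 18160*(sqrt(57)/406125)) - 470175) = sqrt((-102868/2809 + 3632*sqrt(57)/81225) - 470175) = sqrt(-1320824443/2809 + 3632*sqrt(57)/81225)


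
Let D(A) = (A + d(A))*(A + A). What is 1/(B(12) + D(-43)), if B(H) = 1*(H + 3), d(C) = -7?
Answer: 1/4315 ≈ 0.00023175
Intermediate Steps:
B(H) = 3 + H (B(H) = 1*(3 + H) = 3 + H)
D(A) = 2*A*(-7 + A) (D(A) = (A - 7)*(A + A) = (-7 + A)*(2*A) = 2*A*(-7 + A))
1/(B(12) + D(-43)) = 1/((3 + 12) + 2*(-43)*(-7 - 43)) = 1/(15 + 2*(-43)*(-50)) = 1/(15 + 4300) = 1/4315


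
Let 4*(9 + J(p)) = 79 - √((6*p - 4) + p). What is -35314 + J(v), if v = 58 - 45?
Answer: -141213/4 - √87/4 ≈ -35306.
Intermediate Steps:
v = 13
J(p) = 43/4 - √(-4 + 7*p)/4 (J(p) = -9 + (79 - √((6*p - 4) + p))/4 = -9 + (79 - √((-4 + 6*p) + p))/4 = -9 + (79 - √(-4 + 7*p))/4 = -9 + (79/4 - √(-4 + 7*p)/4) = 43/4 - √(-4 + 7*p)/4)
-35314 + J(v) = -35314 + (43/4 - √(-4 + 7*13)/4) = -35314 + (43/4 - √(-4 + 91)/4) = -35314 + (43/4 - √87/4) = -141213/4 - √87/4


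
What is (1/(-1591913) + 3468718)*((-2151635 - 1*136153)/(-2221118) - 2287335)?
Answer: -14026830182624736092722743/1767913309367 ≈ -7.9341e+12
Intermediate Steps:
(1/(-1591913) + 3468718)*((-2151635 - 1*136153)/(-2221118) - 2287335) = (-1/1591913 + 3468718)*((-2151635 - 136153)*(-1/2221118) - 2287335) = 5521897277533*(-2287788*(-1/2221118) - 2287335)/1591913 = 5521897277533*(1143894/1110559 - 2287335)/1591913 = (5521897277533/1591913)*(-2540219326371/1110559) = -14026830182624736092722743/1767913309367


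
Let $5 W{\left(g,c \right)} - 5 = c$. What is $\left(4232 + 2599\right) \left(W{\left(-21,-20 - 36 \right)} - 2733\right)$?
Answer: $- \frac{93693996}{5} \approx -1.8739 \cdot 10^{7}$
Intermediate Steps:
$W{\left(g,c \right)} = 1 + \frac{c}{5}$
$\left(4232 + 2599\right) \left(W{\left(-21,-20 - 36 \right)} - 2733\right) = \left(4232 + 2599\right) \left(\left(1 + \frac{-20 - 36}{5}\right) - 2733\right) = 6831 \left(\left(1 + \frac{-20 - 36}{5}\right) - 2733\right) = 6831 \left(\left(1 + \frac{1}{5} \left(-56\right)\right) - 2733\right) = 6831 \left(\left(1 - \frac{56}{5}\right) - 2733\right) = 6831 \left(- \frac{51}{5} - 2733\right) = 6831 \left(- \frac{13716}{5}\right) = - \frac{93693996}{5}$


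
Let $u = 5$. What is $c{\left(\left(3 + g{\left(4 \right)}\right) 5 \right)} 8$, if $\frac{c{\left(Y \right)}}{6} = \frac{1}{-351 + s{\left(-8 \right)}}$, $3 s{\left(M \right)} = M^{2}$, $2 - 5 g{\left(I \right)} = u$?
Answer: $- \frac{144}{989} \approx -0.1456$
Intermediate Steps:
$g{\left(I \right)} = - \frac{3}{5}$ ($g{\left(I \right)} = \frac{2}{5} - 1 = - \frac{3}{5}$)
$s{\left(M \right)} = \frac{M^{2}}{3}$
$c{\left(Y \right)} = - \frac{18}{989}$ ($c{\left(Y \right)} = \frac{6}{-351 + \frac{\left(-8\right)^{2}}{3}} = \frac{6}{-351 + \frac{1}{3} \cdot 64} = \frac{6}{-351 + \frac{64}{3}} = \frac{6}{- \frac{989}{3}} = 6 \left(- \frac{3}{989}\right) = - \frac{18}{989}$)
$c{\left(\left(3 + g{\left(4 \right)}\right) 5 \right)} 8 = \left(- \frac{18}{989}\right) 8 = - \frac{144}{989}$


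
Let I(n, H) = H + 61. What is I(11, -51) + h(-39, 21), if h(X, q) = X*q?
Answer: -809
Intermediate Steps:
I(n, H) = 61 + H
I(11, -51) + h(-39, 21) = (61 - 51) - 39*21 = 10 - 819 = -809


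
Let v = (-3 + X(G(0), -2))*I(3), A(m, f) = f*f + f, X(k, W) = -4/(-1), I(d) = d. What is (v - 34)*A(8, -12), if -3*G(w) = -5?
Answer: -4092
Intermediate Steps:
G(w) = 5/3 (G(w) = -1/3*(-5) = 5/3)
X(k, W) = 4 (X(k, W) = -4*(-1) = 4)
A(m, f) = f + f**2 (A(m, f) = f**2 + f = f + f**2)
v = 3 (v = (-3 + 4)*3 = 1*3 = 3)
(v - 34)*A(8, -12) = (3 - 34)*(-12*(1 - 12)) = -(-372)*(-11) = -31*132 = -4092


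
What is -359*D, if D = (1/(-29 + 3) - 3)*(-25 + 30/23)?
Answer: -15456745/598 ≈ -25847.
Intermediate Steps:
D = 43055/598 (D = (1/(-26) - 3)*(-25 + 30*(1/23)) = (-1/26 - 3)*(-25 + 30/23) = -79/26*(-545/23) = 43055/598 ≈ 71.998)
-359*D = -359*43055/598 = -15456745/598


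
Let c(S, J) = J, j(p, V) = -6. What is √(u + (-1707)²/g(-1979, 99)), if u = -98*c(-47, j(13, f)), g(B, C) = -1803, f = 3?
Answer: 3*I*√41261655/601 ≈ 32.064*I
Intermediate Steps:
u = 588 (u = -98*(-6) = 588)
√(u + (-1707)²/g(-1979, 99)) = √(588 + (-1707)²/(-1803)) = √(588 + 2913849*(-1/1803)) = √(588 - 971283/601) = √(-617895/601) = 3*I*√41261655/601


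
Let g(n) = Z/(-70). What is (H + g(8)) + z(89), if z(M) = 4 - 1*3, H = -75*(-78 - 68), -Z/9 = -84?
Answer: 54701/5 ≈ 10940.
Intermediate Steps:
Z = 756 (Z = -9*(-84) = 756)
H = 10950 (H = -75*(-146) = 10950)
z(M) = 1 (z(M) = 4 - 3 = 1)
g(n) = -54/5 (g(n) = 756/(-70) = 756*(-1/70) = -54/5)
(H + g(8)) + z(89) = (10950 - 54/5) + 1 = 54696/5 + 1 = 54701/5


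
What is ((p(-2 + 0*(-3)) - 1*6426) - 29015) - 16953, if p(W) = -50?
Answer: -52444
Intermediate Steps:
((p(-2 + 0*(-3)) - 1*6426) - 29015) - 16953 = ((-50 - 1*6426) - 29015) - 16953 = ((-50 - 6426) - 29015) - 16953 = (-6476 - 29015) - 16953 = -35491 - 16953 = -52444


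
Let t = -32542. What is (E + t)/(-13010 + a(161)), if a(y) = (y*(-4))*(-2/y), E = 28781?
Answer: 3761/13002 ≈ 0.28926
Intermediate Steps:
a(y) = 8 (a(y) = (-4*y)*(-2/y) = 8)
(E + t)/(-13010 + a(161)) = (28781 - 32542)/(-13010 + 8) = -3761/(-13002) = -3761*(-1/13002) = 3761/13002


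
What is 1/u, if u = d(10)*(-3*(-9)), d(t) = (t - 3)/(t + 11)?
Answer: ⅑ ≈ 0.11111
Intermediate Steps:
d(t) = (-3 + t)/(11 + t)
u = 9 (u = ((-3 + 10)/(11 + 10))*(-3*(-9)) = (7/21)*27 = ((1/21)*7)*27 = (⅓)*27 = 9)
1/u = 1/9 = ⅑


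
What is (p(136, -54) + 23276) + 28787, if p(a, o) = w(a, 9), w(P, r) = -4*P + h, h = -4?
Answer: 51515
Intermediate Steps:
w(P, r) = -4 - 4*P (w(P, r) = -4*P - 4 = -4 - 4*P)
p(a, o) = -4 - 4*a
(p(136, -54) + 23276) + 28787 = ((-4 - 4*136) + 23276) + 28787 = ((-4 - 544) + 23276) + 28787 = (-548 + 23276) + 28787 = 22728 + 28787 = 51515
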